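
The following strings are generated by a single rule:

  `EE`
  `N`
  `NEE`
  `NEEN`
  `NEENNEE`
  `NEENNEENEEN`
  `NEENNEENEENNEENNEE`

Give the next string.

From term 3 onward, concatenate the last term with the second-to-last: N·EE = NEE, NEE·N = NEEN, …
The next term joins NEENNEENEENNEENNEE and NEENNEENEEN.

NEENNEENEENNEENNEENEENNEENEEN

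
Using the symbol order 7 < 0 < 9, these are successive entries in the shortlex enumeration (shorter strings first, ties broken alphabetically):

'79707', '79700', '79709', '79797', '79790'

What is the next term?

79799

The successor of 79790 increments the rightmost position that isn't already 9 and resets every position after it to 7.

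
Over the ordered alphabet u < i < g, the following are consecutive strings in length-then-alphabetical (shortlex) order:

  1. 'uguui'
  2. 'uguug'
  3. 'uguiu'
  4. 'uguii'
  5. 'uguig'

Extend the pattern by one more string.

ugugu

The successor of uguig increments the rightmost position that isn't already g and resets every position after it to u.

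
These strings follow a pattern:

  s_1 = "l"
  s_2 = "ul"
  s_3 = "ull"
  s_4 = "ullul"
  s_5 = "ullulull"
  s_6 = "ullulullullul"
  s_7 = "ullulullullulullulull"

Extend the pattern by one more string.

ullulullullulullulullullulullullul

From term 3 onward, concatenate the last term with the second-to-last: ul·l = ull, ull·ul = ullul, …
Continuing: ullulullullulullulull · ullulullullul gives term 8.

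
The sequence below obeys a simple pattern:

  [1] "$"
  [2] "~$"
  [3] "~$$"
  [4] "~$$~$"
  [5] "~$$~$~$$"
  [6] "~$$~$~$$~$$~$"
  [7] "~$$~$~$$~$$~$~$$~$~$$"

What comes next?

~$$~$~$$~$$~$~$$~$~$$~$$~$~$$~$$~$

From term 3 onward, concatenate the last term with the second-to-last: ~$·$ = ~$$, ~$$·~$ = ~$$~$, …
So term 8 is ~$$~$~$$~$$~$~$$~$~$$·~$$~$~$$~$$~$.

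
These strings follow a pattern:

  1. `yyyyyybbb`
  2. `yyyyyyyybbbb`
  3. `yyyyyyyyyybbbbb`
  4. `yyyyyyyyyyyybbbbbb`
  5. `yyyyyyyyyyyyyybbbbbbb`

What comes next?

Term n consists of 2n y's, followed by n b's, where the shown terms are n = 3, 4, 5, 6, 7.
Setting n = 8 gives 16, 8 characters in each block.

yyyyyyyyyyyyyyyybbbbbbbb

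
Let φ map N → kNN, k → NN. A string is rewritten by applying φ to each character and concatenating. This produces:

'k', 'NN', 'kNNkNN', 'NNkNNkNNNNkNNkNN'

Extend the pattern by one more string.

φ(NNkNNkNNNNkNNkNN) expands symbol-by-symbol to kNN kNN NN kNN kNN NN kNN kNN kNN kNN NN kNN kNN NN kNN kNN; joining the 16 pieces gives the next term.

kNNkNNNNkNNkNNNNkNNkNNkNNkNNNNkNNkNNNNkNNkNN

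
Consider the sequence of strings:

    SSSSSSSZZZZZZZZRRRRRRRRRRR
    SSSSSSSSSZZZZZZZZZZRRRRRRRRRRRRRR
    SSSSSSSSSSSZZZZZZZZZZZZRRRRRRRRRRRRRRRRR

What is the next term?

SSSSSSSSSSSSSZZZZZZZZZZZZZZRRRRRRRRRRRRRRRRRRRR

Term n consists of 2n+1 S's, followed by 2n+2 Z's, followed by 3n+2 R's, where the shown terms are n = 3, 4, 5.
For the next term, n = 6, so the run lengths are 13, 14, 20.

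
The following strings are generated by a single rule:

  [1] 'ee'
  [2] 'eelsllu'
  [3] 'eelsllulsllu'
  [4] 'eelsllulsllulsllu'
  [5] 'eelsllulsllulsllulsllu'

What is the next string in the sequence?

Every step adds lsllu to the end: s(k+1) = s(k)·lsllu.
Applying this once more to eelsllulsllulsllulsllu:

eelsllulsllulsllulsllulsllu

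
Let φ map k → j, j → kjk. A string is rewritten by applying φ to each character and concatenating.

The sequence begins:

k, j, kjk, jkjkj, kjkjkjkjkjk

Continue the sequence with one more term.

Expanding kjkjkjkjkjk: k→j, j→kjk, k→j, j→kjk, k→j, j→kjk, k→j, j→kjk, k→j, j→kjk, k→j. Concatenated: j kjk j kjk j kjk j kjk j kjk j.

jkjkjkjkjkjkjkjkjkjkj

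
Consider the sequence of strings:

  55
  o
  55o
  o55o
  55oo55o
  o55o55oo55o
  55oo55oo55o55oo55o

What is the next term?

o55o55oo55o55oo55oo55o55oo55o

From term 3 onward, concatenate the second-to-last term with the last: 55·o = 55o, o·55o = o55o, …
So term 8 is o55o55oo55o·55oo55oo55o55oo55o.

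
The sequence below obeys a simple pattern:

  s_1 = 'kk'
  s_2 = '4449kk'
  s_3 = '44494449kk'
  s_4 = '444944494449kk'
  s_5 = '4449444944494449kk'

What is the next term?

The strings grow by a fixed prefix 4449 each time.
Applying this once more to 4449444944494449kk:

44494449444944494449kk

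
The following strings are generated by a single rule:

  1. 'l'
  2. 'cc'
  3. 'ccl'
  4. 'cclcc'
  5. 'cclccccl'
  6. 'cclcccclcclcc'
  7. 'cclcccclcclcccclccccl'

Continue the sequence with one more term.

From term 3 onward, concatenate the last term with the second-to-last: cc·l = ccl, ccl·cc = cclcc, …
The next term joins cclcccclcclcccclccccl and cclcccclcclcc.

cclcccclcclcccclcccclcclcccclcclcc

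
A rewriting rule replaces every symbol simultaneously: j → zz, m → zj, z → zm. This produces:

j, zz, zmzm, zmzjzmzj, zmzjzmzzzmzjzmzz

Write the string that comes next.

Rewriting the 16 symbols of zmzjzmzzzmzjzmzz one by one yields zm zj zm zz zm zj zm zm zm zj zm zz zm zj zm zm; concatenated:

zmzjzmzzzmzjzmzmzmzjzmzzzmzjzmzm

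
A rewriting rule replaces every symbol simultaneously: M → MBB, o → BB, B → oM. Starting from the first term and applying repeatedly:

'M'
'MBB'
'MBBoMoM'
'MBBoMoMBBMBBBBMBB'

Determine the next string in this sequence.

Rewriting the 17 symbols of MBBoMoMBBMBBBBMBB one by one yields MBB oM oM BB MBB BB MBB oM oM MBB oM oM oM oM MBB oM oM; concatenated:

MBBoMoMBBMBBBBMBBoMoMMBBoMoMoMoMMBBoMoM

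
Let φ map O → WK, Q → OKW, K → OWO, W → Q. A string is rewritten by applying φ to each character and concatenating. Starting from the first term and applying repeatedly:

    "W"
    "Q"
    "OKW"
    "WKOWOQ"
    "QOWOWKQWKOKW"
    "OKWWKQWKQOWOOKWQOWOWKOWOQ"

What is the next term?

Rewriting the 25 symbols of OKWWKQWKQOWOOKWQOWOWKOWOQ one by one yields WK OWO Q Q OWO OKW Q OWO OKW WK Q WK WK OWO Q OKW WK Q WK Q OWO WK Q WK OKW; concatenated:

WKOWOQQOWOOKWQOWOOKWWKQWKWKOWOQOKWWKQWKQOWOWKQWKOKW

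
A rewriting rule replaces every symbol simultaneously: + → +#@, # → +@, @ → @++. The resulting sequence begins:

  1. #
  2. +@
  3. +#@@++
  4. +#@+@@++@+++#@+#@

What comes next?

Applying the rule to each of the 17 symbols of +#@+@@++@+++#@+#@ gives the pieces +#@ +@ @++ +#@ @++ @++ +#@ +#@ @++ +#@ +#@ +#@ +@ @++ +#@ +@ @++, which concatenate to the answer.

+#@+@@+++#@@++@+++#@+#@@+++#@+#@+#@+@@+++#@+@@++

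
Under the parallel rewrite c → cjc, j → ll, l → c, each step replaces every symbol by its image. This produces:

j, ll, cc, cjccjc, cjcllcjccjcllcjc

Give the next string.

Rewriting the 16 symbols of cjcllcjccjcllcjc one by one yields cjc ll cjc c c cjc ll cjc cjc ll cjc c c cjc ll cjc; concatenated:

cjcllcjccccjcllcjccjcllcjccccjcllcjc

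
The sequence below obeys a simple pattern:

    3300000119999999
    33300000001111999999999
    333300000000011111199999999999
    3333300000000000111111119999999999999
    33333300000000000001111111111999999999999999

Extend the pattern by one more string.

333333300000000000000011111111111199999999999999999

Each string has the form 3^{n} 0^{2n+1} 1^{2n-2} 9^{2n+3}, where the shown terms are n = 2, 3, 4, 5, 6.
For the next term, n = 7, so the run lengths are 7, 15, 12, 17.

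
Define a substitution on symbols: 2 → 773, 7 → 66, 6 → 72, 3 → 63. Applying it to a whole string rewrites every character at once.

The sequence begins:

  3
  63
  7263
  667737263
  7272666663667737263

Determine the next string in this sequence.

φ(7272666663667737263) expands symbol-by-symbol to 66 773 66 773 72 72 72 72 72 63 72 72 66 66 63 66 773 72 63; joining the 19 pieces gives the next term.

66773667737272727272637272666663667737263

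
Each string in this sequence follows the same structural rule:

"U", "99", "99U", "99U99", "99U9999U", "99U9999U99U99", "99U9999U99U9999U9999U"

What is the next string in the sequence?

99U9999U99U9999U9999U99U9999U99U99

This is a Fibonacci-style word recurrence s(k) = s(k−1)·s(k−2): e.g. 99·U = 99U.
So term 8 is 99U9999U99U9999U9999U·99U9999U99U99.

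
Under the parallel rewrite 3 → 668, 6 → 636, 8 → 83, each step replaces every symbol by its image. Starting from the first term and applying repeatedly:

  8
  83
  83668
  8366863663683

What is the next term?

Replace each of the 13 characters of 8366863663683 in place — 83 668 636 636 83 636 668 636 636 668 636 83 668 — and concatenate.

836686366368363666863663666863683668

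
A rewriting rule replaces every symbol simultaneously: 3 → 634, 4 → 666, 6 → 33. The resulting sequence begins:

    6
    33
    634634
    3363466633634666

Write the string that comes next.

6346343363466633333363463433634666333333

Replace each of the 16 characters of 3363466633634666 in place — 634 634 33 634 666 33 33 33 634 634 33 634 666 33 33 33 — and concatenate.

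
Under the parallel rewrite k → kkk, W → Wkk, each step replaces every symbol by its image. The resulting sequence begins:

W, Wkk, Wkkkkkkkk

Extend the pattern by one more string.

Wkkkkkkkkkkkkkkkkkkkkkkkkkk

Apply φ to Wkkkkkkkk symbol by symbol: W→Wkk, k→kkk, k→kkk, k→kkk, k→kkk, k→kkk, k→kkk, k→kkk, k→kkk; joined: Wkk kkk kkk kkk kkk kkk kkk kkk kkk.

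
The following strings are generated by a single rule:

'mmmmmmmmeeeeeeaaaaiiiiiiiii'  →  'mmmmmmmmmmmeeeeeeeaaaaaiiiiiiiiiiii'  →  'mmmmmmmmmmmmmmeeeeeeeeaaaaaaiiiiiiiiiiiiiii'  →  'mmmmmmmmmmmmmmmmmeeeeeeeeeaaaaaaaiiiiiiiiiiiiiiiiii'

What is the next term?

mmmmmmmmmmmmmmmmmmmmeeeeeeeeeeaaaaaaaaiiiiiiiiiiiiiiiiiiiii

Term n consists of 3n-1 m's, followed by n+3 e's, followed by n+1 a's, followed by 3n i's, where the shown terms are n = 3, 4, 5, 6.
Setting n = 7 gives 20, 10, 8, 21 characters in each block.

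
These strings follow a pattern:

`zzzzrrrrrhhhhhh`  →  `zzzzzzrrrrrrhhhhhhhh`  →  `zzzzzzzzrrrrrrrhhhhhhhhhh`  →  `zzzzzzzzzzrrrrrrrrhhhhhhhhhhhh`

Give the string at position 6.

zzzzzzzzzzzzzzrrrrrrrrrrhhhhhhhhhhhhhhhh

The n-th term is 2n z's then n+3 r's then 2n+2 h's, where the shown terms are n = 2, 3, 4, 5.
At n = 7 the blocks have lengths 14, 10, 16.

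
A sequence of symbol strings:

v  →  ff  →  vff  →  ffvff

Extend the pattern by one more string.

vffffvff

This is a Fibonacci-style word recurrence s(k) = s(k−2)·s(k−1): e.g. v·ff = vff.
Continuing: vff · ffvff gives term 5.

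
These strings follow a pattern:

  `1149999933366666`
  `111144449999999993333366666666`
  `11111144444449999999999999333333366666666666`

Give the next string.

1111111144444444449999999999999999933333333366666666666666

The n-th term is 2n 1's then 3n-2 4's then 4n+1 9's then 2n+1 3's then 3n+2 6's (n = 1, 2, …).
Setting n = 4 gives 8, 10, 17, 9, 14 characters in each block.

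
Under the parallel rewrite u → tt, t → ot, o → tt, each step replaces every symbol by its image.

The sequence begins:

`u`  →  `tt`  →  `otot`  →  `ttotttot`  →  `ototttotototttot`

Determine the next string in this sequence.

ttotttotototttotttotttotototttot

Replace each of the 16 characters of ototttotototttot in place — tt ot tt ot ot ot tt ot tt ot tt ot ot ot tt ot — and concatenate.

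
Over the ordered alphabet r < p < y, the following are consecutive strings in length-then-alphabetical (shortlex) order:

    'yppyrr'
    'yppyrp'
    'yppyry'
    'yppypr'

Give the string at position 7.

yppyyr

Stepping forward 3 times from yppypr: yppypr → yppypp → yppypy, then the target.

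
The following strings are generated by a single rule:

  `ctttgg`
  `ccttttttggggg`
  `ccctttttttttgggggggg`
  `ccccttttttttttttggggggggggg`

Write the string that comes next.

Reading off run lengths: c runs 1, 2, 3, 4; t runs 3, 6, 9, 12; g runs 2, 5, 8, 11 — each is linear in n (n = 1, 2, …).
Setting n = 5 gives 5, 15, 14 characters in each block.

ccccctttttttttttttttgggggggggggggg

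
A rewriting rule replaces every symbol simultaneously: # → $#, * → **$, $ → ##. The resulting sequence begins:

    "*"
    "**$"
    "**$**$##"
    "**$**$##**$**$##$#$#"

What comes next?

φ(**$**$##**$**$##$#$#) expands symbol-by-symbol to **$ **$ ## **$ **$ ## $# $# **$ **$ ## **$ **$ ## $# $# ## $# ## $#; joining the 20 pieces gives the next term.

**$**$##**$**$##$#$#**$**$##**$**$##$#$###$###$#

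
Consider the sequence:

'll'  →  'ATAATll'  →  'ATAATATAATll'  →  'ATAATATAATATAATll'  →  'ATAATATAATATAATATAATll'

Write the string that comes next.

Every step adds ATAAT at the front: s(k+1) = ATAAT·s(k).
Applying this once more to ATAATATAATATAATATAATll:

ATAATATAATATAATATAATATAATll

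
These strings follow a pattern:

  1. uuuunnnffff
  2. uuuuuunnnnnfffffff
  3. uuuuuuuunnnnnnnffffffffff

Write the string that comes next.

The n-th term is 2n u's then 2n-1 n's then 3n-2 f's, where the shown terms are n = 2, 3, 4.
For the next term, n = 5, so the run lengths are 10, 9, 13.

uuuuuuuuuunnnnnnnnnfffffffffffff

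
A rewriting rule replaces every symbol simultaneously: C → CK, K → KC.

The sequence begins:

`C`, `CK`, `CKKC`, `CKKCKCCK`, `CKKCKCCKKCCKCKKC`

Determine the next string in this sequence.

CKKCKCCKKCCKCKKCKCCKCKKCCKKCKCCK

Applying the rule to each of the 16 symbols of CKKCKCCKKCCKCKKC gives the pieces CK KC KC CK KC CK CK KC KC CK CK KC CK KC KC CK, which concatenate to the answer.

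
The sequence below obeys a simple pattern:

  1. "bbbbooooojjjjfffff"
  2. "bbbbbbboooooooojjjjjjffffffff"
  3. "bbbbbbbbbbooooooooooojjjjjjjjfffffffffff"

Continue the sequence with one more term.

Each string has the form b^{3n+1} o^{3n+2} j^{2n+2} f^{3n+2} (n = 1, 2, …).
For the next term, n = 4, so the run lengths are 13, 14, 10, 14.

bbbbbbbbbbbbboooooooooooooojjjjjjjjjjffffffffffffff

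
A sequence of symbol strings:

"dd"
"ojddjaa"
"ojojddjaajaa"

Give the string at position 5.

ojojojojddjaajaajaajaa

Every step adds oj to the front and jaa to the end of the previous string.
From ojojddjaajaa, 2 further steps: ojojddjaajaa → ojojojddjaajaajaa → (answer).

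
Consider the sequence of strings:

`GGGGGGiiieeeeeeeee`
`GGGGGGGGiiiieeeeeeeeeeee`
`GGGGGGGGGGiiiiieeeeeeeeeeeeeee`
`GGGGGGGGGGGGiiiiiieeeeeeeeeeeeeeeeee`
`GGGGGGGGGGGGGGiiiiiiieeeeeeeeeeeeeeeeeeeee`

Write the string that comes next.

The n-th term is 2n G's then n i's then 3n e's, where the shown terms are n = 3, 4, 5, 6, 7.
For the next term, n = 8, so the run lengths are 16, 8, 24.

GGGGGGGGGGGGGGGGiiiiiiiieeeeeeeeeeeeeeeeeeeeeeee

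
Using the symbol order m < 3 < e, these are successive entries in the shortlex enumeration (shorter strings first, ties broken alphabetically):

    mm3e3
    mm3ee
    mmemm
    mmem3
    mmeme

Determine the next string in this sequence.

mme3m

Treat mmeme as a base-3 numeral over the given alphabet and add one, carrying through any trailing e's.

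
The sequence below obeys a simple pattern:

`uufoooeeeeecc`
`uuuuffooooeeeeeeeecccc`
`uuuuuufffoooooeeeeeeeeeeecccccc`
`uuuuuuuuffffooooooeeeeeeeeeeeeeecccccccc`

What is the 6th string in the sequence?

uuuuuuuuuuuuffffffooooooooeeeeeeeeeeeeeeeeeeeecccccccccccc

Reading off run lengths: u runs 2, 4, 6, 8; f runs 1, 2, 3, 4; o runs 3, 4, 5, 6; e runs 5, 8, 11, 14; c runs 2, 4, 6, 8 — each is linear in n (n = 1, 2, …).
At n = 6 the blocks have lengths 12, 6, 8, 20, 12.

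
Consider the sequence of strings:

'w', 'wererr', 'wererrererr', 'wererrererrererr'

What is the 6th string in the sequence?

Each term is the previous one with ererr appended.
From wererrererrererr, 2 further steps: wererrererrererr → wererrererrererrererr → (answer).

wererrererrererrererrererr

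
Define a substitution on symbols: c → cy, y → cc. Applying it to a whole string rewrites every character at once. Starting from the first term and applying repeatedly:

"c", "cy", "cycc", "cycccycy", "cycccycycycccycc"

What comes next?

Rewriting the 16 symbols of cycccycycycccycc one by one yields cy cc cy cy cy cc cy cc cy cc cy cy cy cc cy cy; concatenated:

cycccycycycccycccycccycycycccycy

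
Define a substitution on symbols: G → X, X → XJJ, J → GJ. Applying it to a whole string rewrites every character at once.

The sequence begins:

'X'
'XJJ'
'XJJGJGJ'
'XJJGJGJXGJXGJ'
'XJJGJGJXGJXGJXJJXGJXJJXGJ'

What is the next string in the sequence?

XJJGJGJXGJXGJXJJXGJXJJXGJXJJGJGJXJJXGJXJJGJGJXJJXGJ

Replace each of the 25 characters of XJJGJGJXGJXGJXJJXGJXJJXGJ in place — XJJ GJ GJ X GJ X GJ XJJ X GJ XJJ X GJ XJJ GJ GJ XJJ X GJ XJJ GJ GJ XJJ X GJ — and concatenate.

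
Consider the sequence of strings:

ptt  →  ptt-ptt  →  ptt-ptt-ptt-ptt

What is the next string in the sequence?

Every step duplicates the string with '-' between the halves.
So the next term is two copies of ptt-ptt-ptt-ptt with '-' between the halves.

ptt-ptt-ptt-ptt-ptt-ptt-ptt-ptt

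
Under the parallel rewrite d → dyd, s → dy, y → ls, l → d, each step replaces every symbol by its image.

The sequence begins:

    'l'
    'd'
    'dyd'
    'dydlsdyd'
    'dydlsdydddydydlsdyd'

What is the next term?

φ(dydlsdydddydydlsdyd) expands symbol-by-symbol to dyd ls dyd d dy dyd ls dyd dyd dyd ls dyd ls dyd d dy dyd ls dyd; joining the 19 pieces gives the next term.

dydlsdydddydydlsdyddyddydlsdydlsdydddydydlsdyd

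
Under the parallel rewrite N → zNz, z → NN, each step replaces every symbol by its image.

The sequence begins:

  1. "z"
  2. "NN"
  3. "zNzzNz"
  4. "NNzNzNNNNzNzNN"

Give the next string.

Rewriting the 14 symbols of NNzNzNNNNzNzNN one by one yields zNz zNz NN zNz NN zNz zNz zNz zNz NN zNz NN zNz zNz; concatenated:

zNzzNzNNzNzNNzNzzNzzNzzNzNNzNzNNzNzzNz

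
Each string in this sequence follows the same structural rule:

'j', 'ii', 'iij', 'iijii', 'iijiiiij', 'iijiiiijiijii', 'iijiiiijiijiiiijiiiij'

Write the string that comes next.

iijiiiijiijiiiijiiiijiijiiiijiijii

This is a Fibonacci-style word recurrence s(k) = s(k−1)·s(k−2): e.g. ii·j = iij.
Continuing: iijiiiijiijiiiijiiiij · iijiiiijiijii gives term 8.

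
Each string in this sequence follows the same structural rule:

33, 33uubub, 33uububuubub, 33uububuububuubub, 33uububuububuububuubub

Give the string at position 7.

33uububuububuububuububuububuubub

Every step adds uubub to the end: s(k+1) = s(k)·uubub.
From 33uububuububuububuubub, 2 further steps: 33uububuububuububuubub → 33uububuububuububuububuubub → (answer).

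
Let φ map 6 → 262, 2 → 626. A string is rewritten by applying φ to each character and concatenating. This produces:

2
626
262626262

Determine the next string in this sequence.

626262626262626262626262626

Rewriting each symbol of 262626262: 2→626, 6→262, 2→626, 6→262, 2→626, 6→262, 2→626, 6→262, 2→626, which concatenates to 626 262 626 262 626 262 626 262 626.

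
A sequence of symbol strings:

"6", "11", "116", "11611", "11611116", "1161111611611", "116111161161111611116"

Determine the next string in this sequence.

From term 3 onward, concatenate the last term with the second-to-last: 11·6 = 116, 116·11 = 11611, …
The next term joins 116111161161111611116 and 1161111611611.

1161111611611116111161161111611611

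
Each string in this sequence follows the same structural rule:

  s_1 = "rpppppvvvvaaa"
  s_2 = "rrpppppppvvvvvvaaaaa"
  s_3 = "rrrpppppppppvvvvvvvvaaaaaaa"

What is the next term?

rrrrpppppppppppvvvvvvvvvvaaaaaaaaa

The n-th term is n r's then 2n+3 p's then 2n+2 v's then 2n+1 a's (n = 1, 2, …).
At n = 4 the blocks have lengths 4, 11, 10, 9.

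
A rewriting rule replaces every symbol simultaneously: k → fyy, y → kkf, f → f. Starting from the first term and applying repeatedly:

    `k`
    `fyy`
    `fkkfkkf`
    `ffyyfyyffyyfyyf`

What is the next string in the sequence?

Rewriting the 15 symbols of ffyyfyyffyyfyyf one by one yields f f kkf kkf f kkf kkf f f kkf kkf f kkf kkf f; concatenated:

ffkkfkkffkkfkkfffkkfkkffkkfkkff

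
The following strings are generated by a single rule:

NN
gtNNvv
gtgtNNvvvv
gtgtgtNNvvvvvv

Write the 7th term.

gtgtgtgtgtgtNNvvvvvvvvvvvv

s(k+1) = gt·s(k)·vv, so each term gains gt as a prefix and vv as a suffix.
From gtgtgtNNvvvvvv, 3 further steps: gtgtgtNNvvvvvv → gtgtgtgtNNvvvvvvvv → gtgtgtgtgtNNvvvvvvvvvv → (answer).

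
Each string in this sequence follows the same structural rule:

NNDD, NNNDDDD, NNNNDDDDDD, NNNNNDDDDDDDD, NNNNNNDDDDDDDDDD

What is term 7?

Term n consists of n+1 N's, followed by 2n D's (n = 1, 2, …).
For term 7, n = 7, so the run lengths are 8, 14.

NNNNNNNNDDDDDDDDDDDDDD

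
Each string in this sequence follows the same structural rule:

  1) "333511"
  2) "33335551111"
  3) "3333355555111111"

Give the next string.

Term n consists of n+2 3's, followed by 2n-1 5's, followed by 2n 1's (n = 1, 2, …).
At n = 4 the blocks have lengths 6, 7, 8.

333333555555511111111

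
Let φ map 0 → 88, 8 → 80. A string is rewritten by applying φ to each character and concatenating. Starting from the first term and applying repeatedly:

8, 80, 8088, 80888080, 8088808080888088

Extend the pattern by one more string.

φ(8088808080888088) expands symbol-by-symbol to 80 88 80 80 80 88 80 88 80 88 80 80 80 88 80 80; joining the 16 pieces gives the next term.

80888080808880888088808080888080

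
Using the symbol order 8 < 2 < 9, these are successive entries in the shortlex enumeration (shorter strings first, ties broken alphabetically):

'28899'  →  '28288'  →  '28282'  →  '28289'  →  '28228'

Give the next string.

28222

Find the rightmost character of 28228 below 9, bump it to the next letter, and reset everything to its right to 8.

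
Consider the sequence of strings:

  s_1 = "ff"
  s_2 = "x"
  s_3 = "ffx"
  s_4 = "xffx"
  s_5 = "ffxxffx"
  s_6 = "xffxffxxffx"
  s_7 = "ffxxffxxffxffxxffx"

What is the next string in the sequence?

Each term (from the third on) is the two preceding terms concatenated in order: term 3 = ff·x = ffx.
The next term joins xffxffxxffx and ffxxffxxffxffxxffx.

xffxffxxffxffxxffxxffxffxxffx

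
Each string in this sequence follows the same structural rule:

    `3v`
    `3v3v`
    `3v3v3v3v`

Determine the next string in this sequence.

s(k+1) = s(k)·s(k) — each term doubles the last.
One more doubling of 3v3v3v3v gives the answer.

3v3v3v3v3v3v3v3v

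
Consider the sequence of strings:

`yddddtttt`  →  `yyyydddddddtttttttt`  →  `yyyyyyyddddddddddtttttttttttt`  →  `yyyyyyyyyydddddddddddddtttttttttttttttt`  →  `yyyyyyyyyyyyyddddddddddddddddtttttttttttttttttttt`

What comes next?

Reading off run lengths: y runs 1, 4, 7, 10, 13; d runs 4, 7, 10, 13, 16; t runs 4, 8, 12, 16, 20 — each is linear in n (n = 1, 2, …).
Setting n = 6 gives 16, 19, 24 characters in each block.

yyyyyyyyyyyyyyyydddddddddddddddddddtttttttttttttttttttttttt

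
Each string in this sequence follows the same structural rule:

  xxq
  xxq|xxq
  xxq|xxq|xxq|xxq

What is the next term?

s(k+1) = s(k)·|·s(k) — each term doubles the last with '|' between the halves.
One more doubling of xxq|xxq|xxq|xxq gives the answer.

xxq|xxq|xxq|xxq|xxq|xxq|xxq|xxq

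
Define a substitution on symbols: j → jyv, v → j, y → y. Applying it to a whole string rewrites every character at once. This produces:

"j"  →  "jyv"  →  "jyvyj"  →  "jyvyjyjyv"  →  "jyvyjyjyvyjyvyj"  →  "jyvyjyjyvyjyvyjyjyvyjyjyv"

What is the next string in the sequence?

Rewriting the 25 symbols of jyvyjyjyvyjyvyjyjyvyjyjyv one by one yields jyv y j y jyv y jyv y j y jyv y j y jyv y jyv y j y jyv y jyv y j; concatenated:

jyvyjyjyvyjyvyjyjyvyjyjyvyjyvyjyjyvyjyvyj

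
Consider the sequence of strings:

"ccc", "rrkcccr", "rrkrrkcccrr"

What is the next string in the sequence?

rrkrrkrrkcccrrr

s(k+1) = rrk·s(k)·r, so each term gains rrk as a prefix and r as a suffix.
So the next term is rrk·rrkrrkcccrr·r.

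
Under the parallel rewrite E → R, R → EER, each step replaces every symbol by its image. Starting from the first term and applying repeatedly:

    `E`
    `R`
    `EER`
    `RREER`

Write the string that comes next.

EEREERRREER

Apply φ to RREER symbol by symbol: R→EER, R→EER, E→R, E→R, R→EER; joined: EER EER R R EER.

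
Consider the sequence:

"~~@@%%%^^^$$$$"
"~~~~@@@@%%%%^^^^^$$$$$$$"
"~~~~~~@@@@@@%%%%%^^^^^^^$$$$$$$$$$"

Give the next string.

Reading off run lengths: ~ runs 2, 4, 6; @ runs 2, 4, 6; % runs 3, 4, 5; ^ runs 3, 5, 7; $ runs 4, 7, 10 — each is linear in n (n = 1, 2, …).
For the next term, n = 4, so the run lengths are 8, 8, 6, 9, 13.

~~~~~~~~@@@@@@@@%%%%%%^^^^^^^^^$$$$$$$$$$$$$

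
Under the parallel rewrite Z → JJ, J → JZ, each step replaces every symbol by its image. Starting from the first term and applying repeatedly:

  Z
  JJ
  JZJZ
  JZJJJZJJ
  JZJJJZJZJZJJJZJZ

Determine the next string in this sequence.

JZJJJZJZJZJJJZJJJZJJJZJZJZJJJZJJ

Applying the rule to each of the 16 symbols of JZJJJZJZJZJJJZJZ gives the pieces JZ JJ JZ JZ JZ JJ JZ JJ JZ JJ JZ JZ JZ JJ JZ JJ, which concatenate to the answer.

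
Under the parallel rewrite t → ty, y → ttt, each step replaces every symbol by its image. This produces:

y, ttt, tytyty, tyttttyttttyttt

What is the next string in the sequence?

tyttttytytytyttttytytytyttttytyty

Replace each of the 15 characters of tyttttyttttyttt in place — ty ttt ty ty ty ty ttt ty ty ty ty ttt ty ty ty — and concatenate.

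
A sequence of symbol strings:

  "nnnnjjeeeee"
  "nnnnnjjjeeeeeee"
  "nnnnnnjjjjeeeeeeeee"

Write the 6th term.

nnnnnnnnnjjjjjjjeeeeeeeeeeeeeee

Each string has the form n^{n+2} j^{n} e^{2n+1}, where the shown terms are n = 2, 3, 4.
At n = 7 the blocks have lengths 9, 7, 15.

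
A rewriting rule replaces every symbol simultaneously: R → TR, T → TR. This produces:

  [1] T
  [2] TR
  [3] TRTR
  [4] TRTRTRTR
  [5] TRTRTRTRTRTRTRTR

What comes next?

Applying the rule to each of the 16 symbols of TRTRTRTRTRTRTRTR gives the pieces TR TR TR TR TR TR TR TR TR TR TR TR TR TR TR TR, which concatenate to the answer.

TRTRTRTRTRTRTRTRTRTRTRTRTRTRTRTR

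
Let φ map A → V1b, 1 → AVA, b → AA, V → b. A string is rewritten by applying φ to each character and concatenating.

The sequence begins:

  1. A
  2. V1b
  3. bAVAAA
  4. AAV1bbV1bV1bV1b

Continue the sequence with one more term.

Rewriting the 15 symbols of AAV1bbV1bV1bV1b one by one yields V1b V1b b AVA AA AA b AVA AA b AVA AA b AVA AA; concatenated:

V1bV1bbAVAAAAAbAVAAAbAVAAAbAVAAA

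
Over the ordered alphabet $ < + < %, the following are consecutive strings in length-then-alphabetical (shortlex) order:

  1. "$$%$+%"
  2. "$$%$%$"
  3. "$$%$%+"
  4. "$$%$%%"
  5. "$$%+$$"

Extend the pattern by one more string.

Find the rightmost character of $$%+$$ below %, bump it to the next letter, and reset everything to its right to $.

$$%+$+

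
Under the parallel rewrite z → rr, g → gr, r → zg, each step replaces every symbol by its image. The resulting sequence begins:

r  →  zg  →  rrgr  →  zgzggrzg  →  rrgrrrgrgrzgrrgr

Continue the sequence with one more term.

Rewriting the 16 symbols of rrgrrrgrgrzgrrgr one by one yields zg zg gr zg zg zg gr zg gr zg rr gr zg zg gr zg; concatenated:

zgzggrzgzgzggrzggrzgrrgrzgzggrzg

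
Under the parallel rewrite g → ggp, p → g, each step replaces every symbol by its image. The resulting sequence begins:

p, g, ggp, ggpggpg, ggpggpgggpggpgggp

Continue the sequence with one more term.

ggpggpgggpggpgggpggpggpgggpggpgggpggpggpg

Applying the rule to each of the 17 symbols of ggpggpgggpggpgggp gives the pieces ggp ggp g ggp ggp g ggp ggp ggp g ggp ggp g ggp ggp ggp g, which concatenate to the answer.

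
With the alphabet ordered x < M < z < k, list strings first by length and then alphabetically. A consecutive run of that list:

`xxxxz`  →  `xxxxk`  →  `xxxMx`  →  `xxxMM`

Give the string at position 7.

xxxzx

Advancing 3 positions from xxxMM through xxxMM → xxxMz → xxxMk reaches term 7.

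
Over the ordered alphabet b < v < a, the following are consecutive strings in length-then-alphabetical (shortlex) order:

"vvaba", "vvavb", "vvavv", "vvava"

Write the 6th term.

vvaav

Advancing 2 positions from vvava through vvava → vvaab reaches term 6.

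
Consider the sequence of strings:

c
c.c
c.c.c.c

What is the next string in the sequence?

s(k+1) = s(k)·.·s(k) — each term doubles the last with '.' between the halves.
So the next term is two copies of c.c.c.c with '.' between the halves.

c.c.c.c.c.c.c.c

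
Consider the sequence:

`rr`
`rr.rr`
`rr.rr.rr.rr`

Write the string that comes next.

s(k+1) = s(k)·.·s(k) — each term doubles the last with '.' between the halves.
Doubling rr.rr.rr.rr with '.' between the halves:

rr.rr.rr.rr.rr.rr.rr.rr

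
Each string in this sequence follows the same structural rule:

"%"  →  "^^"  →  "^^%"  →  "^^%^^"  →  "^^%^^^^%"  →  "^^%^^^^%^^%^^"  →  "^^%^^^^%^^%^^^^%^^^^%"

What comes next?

Each term (from the third on) is the previous term followed by the one before it: term 3 = ^^·% = ^^%.
So term 8 is ^^%^^^^%^^%^^^^%^^^^%·^^%^^^^%^^%^^.

^^%^^^^%^^%^^^^%^^^^%^^%^^^^%^^%^^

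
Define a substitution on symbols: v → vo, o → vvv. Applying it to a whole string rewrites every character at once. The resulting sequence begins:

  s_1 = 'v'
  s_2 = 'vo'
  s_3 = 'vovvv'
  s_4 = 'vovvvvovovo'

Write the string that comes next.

vovvvvovovovovvvvovvvvovvv

Rewriting each symbol of vovvvvovovo: v→vo, o→vvv, v→vo, v→vo, v→vo, v→vo, o→vvv, v→vo, o→vvv, v→vo, o→vvv, which concatenates to vo vvv vo vo vo vo vvv vo vvv vo vvv.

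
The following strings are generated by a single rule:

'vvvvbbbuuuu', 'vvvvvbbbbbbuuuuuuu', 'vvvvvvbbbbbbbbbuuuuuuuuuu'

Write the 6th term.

vvvvvvvvvbbbbbbbbbbbbbbbbbbuuuuuuuuuuuuuuuuuuu

Each string has the form v^{n+3} b^{3n} u^{3n+1} (n = 1, 2, …).
Setting n = 6 gives 9, 18, 19 characters in each block.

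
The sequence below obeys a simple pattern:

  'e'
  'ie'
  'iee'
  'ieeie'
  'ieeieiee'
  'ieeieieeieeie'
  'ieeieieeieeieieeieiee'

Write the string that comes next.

From term 3 onward, concatenate the last term with the second-to-last: ie·e = iee, iee·ie = ieeie, …
The next term joins ieeieieeieeieieeieiee and ieeieieeieeie.

ieeieieeieeieieeieieeieeieieeieeie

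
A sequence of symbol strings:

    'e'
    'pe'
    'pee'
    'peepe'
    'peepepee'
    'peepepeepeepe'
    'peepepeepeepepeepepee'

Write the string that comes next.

Each term (from the third on) is the previous term followed by the one before it: term 3 = pe·e = pee.
So term 8 is peepepeepeepepeepepee·peepepeepeepe.

peepepeepeepepeepepeepeepepeepeepe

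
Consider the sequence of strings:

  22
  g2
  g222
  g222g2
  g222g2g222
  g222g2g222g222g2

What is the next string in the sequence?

g222g2g222g222g2g222g2g222

This is a Fibonacci-style word recurrence s(k) = s(k−1)·s(k−2): e.g. g2·22 = g222.
The next term joins g222g2g222g222g2 and g222g2g222.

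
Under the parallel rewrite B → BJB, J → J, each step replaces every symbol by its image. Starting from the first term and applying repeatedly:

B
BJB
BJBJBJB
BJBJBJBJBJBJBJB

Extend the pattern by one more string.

Replace each of the 15 characters of BJBJBJBJBJBJBJB in place — BJB J BJB J BJB J BJB J BJB J BJB J BJB J BJB — and concatenate.

BJBJBJBJBJBJBJBJBJBJBJBJBJBJBJB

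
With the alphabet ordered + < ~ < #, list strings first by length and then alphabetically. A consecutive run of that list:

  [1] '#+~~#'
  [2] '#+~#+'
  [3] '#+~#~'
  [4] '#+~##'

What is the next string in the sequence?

#+#++

Treat #+~## as a base-3 numeral over the given alphabet and add one, carrying through any trailing #'s.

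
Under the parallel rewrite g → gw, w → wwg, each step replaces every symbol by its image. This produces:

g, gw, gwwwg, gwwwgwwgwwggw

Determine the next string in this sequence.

gwwwgwwgwwggwwwgwwggwwwgwwggwgwwwg

φ(gwwwgwwgwwggw) expands symbol-by-symbol to gw wwg wwg wwg gw wwg wwg gw wwg wwg gw gw wwg; joining the 13 pieces gives the next term.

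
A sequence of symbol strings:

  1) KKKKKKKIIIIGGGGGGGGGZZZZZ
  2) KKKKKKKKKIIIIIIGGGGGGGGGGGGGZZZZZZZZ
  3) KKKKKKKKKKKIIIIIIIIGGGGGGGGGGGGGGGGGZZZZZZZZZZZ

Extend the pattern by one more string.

KKKKKKKKKKKKKIIIIIIIIIIGGGGGGGGGGGGGGGGGGGGGZZZZZZZZZZZZZZ

Term n consists of 2n+3 K's, followed by 2n I's, followed by 4n+1 G's, followed by 3n-1 Z's, where the shown terms are n = 2, 3, 4.
Setting n = 5 gives 13, 10, 21, 14 characters in each block.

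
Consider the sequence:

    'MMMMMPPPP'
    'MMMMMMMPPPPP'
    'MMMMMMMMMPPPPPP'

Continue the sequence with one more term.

Term n consists of 2n-1 M's, followed by n+1 P's, where the shown terms are n = 3, 4, 5.
Setting n = 6 gives 11, 7 characters in each block.

MMMMMMMMMMMPPPPPPP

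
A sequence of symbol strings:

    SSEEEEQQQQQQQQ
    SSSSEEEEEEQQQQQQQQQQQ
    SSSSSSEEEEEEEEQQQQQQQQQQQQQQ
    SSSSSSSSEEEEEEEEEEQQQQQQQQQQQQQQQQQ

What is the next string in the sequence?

Each string has the form S^{2n-2} E^{2n} Q^{3n+2}, where the shown terms are n = 2, 3, 4, 5.
For the next term, n = 6, so the run lengths are 10, 12, 20.

SSSSSSSSSSEEEEEEEEEEEEQQQQQQQQQQQQQQQQQQQQ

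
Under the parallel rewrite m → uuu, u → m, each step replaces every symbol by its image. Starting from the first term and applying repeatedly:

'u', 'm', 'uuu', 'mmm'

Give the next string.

Expanding mmm: m→uuu, m→uuu, m→uuu. Concatenated: uuu uuu uuu.

uuuuuuuuu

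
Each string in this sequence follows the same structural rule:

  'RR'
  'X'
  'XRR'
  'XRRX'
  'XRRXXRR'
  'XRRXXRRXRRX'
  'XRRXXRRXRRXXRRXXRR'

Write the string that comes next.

XRRXXRRXRRXXRRXXRRXRRXXRRXRRX

From term 3 onward, concatenate the last term with the second-to-last: X·RR = XRR, XRR·X = XRRX, …
Continuing: XRRXXRRXRRXXRRXXRR · XRRXXRRXRRX gives term 8.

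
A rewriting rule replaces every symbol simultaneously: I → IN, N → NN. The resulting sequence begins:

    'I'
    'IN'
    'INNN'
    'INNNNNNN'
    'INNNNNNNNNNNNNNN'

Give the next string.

Replace each of the 16 characters of INNNNNNNNNNNNNNN in place — IN NN NN NN NN NN NN NN NN NN NN NN NN NN NN NN — and concatenate.

INNNNNNNNNNNNNNNNNNNNNNNNNNNNNNN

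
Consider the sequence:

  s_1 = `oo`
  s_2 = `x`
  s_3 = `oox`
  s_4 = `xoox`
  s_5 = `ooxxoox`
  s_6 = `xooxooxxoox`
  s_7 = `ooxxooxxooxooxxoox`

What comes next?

xooxooxxooxooxxooxxooxooxxoox

This is a Fibonacci-style word recurrence s(k) = s(k−2)·s(k−1): e.g. oo·x = oox.
The next term joins xooxooxxoox and ooxxooxxooxooxxoox.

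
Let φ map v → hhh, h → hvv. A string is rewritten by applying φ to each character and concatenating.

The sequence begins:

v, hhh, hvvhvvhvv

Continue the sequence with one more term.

Rewriting each symbol of hvvhvvhvv: h→hvv, v→hhh, v→hhh, h→hvv, v→hhh, v→hhh, h→hvv, v→hhh, v→hhh, which concatenates to hvv hhh hhh hvv hhh hhh hvv hhh hhh.

hvvhhhhhhhvvhhhhhhhvvhhhhhh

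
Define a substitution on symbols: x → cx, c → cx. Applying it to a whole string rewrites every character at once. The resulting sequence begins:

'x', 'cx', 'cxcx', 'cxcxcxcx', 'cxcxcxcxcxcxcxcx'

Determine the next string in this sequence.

cxcxcxcxcxcxcxcxcxcxcxcxcxcxcxcx

Replace each of the 16 characters of cxcxcxcxcxcxcxcx in place — cx cx cx cx cx cx cx cx cx cx cx cx cx cx cx cx — and concatenate.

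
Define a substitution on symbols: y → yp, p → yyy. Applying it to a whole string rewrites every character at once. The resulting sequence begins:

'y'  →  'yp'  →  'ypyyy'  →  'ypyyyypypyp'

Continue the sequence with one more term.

ypyyyypypypypyyyypyyyypyyy

Rewriting each symbol of ypyyyypypyp: y→yp, p→yyy, y→yp, y→yp, y→yp, y→yp, p→yyy, y→yp, p→yyy, y→yp, p→yyy, which concatenates to yp yyy yp yp yp yp yyy yp yyy yp yyy.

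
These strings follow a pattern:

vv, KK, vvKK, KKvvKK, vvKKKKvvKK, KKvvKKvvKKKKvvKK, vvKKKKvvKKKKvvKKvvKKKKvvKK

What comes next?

KKvvKKvvKKKKvvKKvvKKKKvvKKKKvvKKvvKKKKvvKK

From term 3 onward, concatenate the second-to-last term with the last: vv·KK = vvKK, KK·vvKK = KKvvKK, …
So term 8 is KKvvKKvvKKKKvvKK·vvKKKKvvKKKKvvKKvvKKKKvvKK.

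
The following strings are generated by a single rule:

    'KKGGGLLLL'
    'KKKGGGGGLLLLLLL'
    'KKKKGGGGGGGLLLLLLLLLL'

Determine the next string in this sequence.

KKKKKGGGGGGGGGLLLLLLLLLLLLL

Term n consists of n+1 K's, followed by 2n+1 G's, followed by 3n+1 L's (n = 1, 2, …).
At n = 4 the blocks have lengths 5, 9, 13.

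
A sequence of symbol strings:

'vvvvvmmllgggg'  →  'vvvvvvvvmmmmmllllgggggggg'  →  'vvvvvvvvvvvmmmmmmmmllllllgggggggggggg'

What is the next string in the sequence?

vvvvvvvvvvvvvvmmmmmmmmmmmllllllllgggggggggggggggg

Reading off run lengths: v runs 5, 8, 11; m runs 2, 5, 8; l runs 2, 4, 6; g runs 4, 8, 12 — each is linear in n (n = 1, 2, …).
Setting n = 4 gives 14, 11, 8, 16 characters in each block.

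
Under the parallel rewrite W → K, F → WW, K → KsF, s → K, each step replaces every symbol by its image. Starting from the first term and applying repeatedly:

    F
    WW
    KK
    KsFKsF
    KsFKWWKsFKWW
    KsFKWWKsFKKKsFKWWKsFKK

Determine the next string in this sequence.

KsFKWWKsFKKKsFKWWKsFKsFKsFKWWKsFKKKsFKWWKsFKsF

Replace each of the 22 characters of KsFKWWKsFKKKsFKWWKsFKK in place — KsF K WW KsF K K KsF K WW KsF KsF KsF K WW KsF K K KsF K WW KsF KsF — and concatenate.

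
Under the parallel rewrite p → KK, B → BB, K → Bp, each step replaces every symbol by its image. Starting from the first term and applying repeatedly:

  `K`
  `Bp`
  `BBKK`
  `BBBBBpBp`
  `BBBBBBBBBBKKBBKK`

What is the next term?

BBBBBBBBBBBBBBBBBBBBBpBpBBBBBpBp

Applying the rule to each of the 16 symbols of BBBBBBBBBBKKBBKK gives the pieces BB BB BB BB BB BB BB BB BB BB Bp Bp BB BB Bp Bp, which concatenate to the answer.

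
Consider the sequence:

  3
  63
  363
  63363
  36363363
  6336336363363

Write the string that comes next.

From term 3 onward, concatenate the second-to-last term with the last: 3·63 = 363, 63·363 = 63363, …
So term 7 is 36363363·6336336363363.

363633636336336363363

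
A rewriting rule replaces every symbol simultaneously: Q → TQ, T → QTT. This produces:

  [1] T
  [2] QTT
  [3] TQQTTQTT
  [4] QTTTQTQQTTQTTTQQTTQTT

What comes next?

TQQTTQTTQTTTQQTTTQTQQTTQTTTQQTTQTTQTTTQTQQTTQTTTQQTTQTT

Replace each of the 21 characters of QTTTQTQQTTQTTTQQTTQTT in place — TQ QTT QTT QTT TQ QTT TQ TQ QTT QTT TQ QTT QTT QTT TQ TQ QTT QTT TQ QTT QTT — and concatenate.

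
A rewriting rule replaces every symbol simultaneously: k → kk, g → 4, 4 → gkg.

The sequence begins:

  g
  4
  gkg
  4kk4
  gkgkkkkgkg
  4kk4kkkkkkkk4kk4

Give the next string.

φ(4kk4kkkkkkkk4kk4) expands symbol-by-symbol to gkg kk kk gkg kk kk kk kk kk kk kk kk gkg kk kk gkg; joining the 16 pieces gives the next term.

gkgkkkkgkgkkkkkkkkkkkkkkkkgkgkkkkgkg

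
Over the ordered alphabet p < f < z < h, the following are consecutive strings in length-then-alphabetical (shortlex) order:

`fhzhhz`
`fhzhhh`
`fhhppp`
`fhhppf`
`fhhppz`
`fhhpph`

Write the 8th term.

fhhpff

Continuing the enumeration 2 steps past fhhpph: fhhpph → fhhpfp → (answer).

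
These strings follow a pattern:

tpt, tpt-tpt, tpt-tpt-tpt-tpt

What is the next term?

Every step duplicates the string with '-' between the halves.
Doubling tpt-tpt-tpt-tpt with '-' between the halves:

tpt-tpt-tpt-tpt-tpt-tpt-tpt-tpt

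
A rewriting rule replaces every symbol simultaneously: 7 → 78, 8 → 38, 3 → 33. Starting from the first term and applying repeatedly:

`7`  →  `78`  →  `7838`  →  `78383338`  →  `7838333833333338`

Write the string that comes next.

78383338333333383333333333333338

Replace each of the 16 characters of 7838333833333338 in place — 78 38 33 38 33 33 33 38 33 33 33 33 33 33 33 38 — and concatenate.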